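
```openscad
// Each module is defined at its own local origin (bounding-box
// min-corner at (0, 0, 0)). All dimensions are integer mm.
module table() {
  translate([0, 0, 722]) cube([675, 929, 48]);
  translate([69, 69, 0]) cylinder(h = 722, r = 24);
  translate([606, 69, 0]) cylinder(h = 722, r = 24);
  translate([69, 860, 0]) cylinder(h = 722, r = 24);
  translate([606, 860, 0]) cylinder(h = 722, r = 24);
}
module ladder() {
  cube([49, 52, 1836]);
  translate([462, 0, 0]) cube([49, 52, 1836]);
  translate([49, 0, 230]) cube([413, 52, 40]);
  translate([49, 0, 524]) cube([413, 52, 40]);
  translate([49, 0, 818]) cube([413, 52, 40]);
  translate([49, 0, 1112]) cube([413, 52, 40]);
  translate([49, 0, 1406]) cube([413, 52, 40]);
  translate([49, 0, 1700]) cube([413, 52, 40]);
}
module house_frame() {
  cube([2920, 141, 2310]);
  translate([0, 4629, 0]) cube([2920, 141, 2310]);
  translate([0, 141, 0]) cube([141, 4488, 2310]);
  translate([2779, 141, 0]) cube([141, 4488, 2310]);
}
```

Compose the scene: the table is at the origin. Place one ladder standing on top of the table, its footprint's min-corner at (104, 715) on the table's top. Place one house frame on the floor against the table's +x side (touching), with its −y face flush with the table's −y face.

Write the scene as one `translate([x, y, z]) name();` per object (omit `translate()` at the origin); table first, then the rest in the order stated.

table();
translate([104, 715, 770]) ladder();
translate([675, 0, 0]) house_frame();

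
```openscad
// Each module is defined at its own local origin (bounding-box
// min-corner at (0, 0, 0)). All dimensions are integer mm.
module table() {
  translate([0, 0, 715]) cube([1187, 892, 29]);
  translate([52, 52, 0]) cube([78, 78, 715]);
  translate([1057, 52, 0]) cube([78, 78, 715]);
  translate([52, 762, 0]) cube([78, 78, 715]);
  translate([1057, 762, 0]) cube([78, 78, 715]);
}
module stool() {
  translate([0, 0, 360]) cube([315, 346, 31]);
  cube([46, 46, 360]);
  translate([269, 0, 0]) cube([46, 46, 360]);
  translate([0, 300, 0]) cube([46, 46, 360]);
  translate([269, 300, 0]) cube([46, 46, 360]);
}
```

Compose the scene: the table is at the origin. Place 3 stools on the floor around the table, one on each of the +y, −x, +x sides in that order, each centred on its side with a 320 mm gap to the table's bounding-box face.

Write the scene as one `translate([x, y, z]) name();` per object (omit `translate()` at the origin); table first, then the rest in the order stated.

table();
translate([436, 1212, 0]) stool();
translate([-635, 273, 0]) stool();
translate([1507, 273, 0]) stool();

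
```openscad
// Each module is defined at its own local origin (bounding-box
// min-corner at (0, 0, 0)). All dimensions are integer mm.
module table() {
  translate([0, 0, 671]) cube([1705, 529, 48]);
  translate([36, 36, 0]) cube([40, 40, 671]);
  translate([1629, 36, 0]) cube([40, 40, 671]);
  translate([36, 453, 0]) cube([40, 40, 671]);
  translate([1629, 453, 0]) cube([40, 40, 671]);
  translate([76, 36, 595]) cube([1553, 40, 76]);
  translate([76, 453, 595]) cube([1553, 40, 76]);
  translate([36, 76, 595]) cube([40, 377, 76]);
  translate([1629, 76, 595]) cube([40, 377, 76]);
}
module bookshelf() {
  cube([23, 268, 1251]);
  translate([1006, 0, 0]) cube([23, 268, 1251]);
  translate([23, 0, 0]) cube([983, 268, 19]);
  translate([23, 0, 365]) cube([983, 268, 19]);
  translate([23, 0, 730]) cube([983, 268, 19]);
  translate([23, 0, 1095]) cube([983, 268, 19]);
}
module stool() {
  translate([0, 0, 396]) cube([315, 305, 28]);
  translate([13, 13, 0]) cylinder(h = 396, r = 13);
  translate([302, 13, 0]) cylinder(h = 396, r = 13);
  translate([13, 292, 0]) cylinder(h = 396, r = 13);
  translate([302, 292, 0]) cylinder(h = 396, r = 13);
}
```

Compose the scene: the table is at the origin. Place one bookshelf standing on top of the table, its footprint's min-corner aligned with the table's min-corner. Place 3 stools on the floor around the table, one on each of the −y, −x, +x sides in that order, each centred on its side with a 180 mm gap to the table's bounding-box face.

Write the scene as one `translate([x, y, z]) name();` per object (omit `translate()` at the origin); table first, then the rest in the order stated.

table();
translate([0, 0, 719]) bookshelf();
translate([695, -485, 0]) stool();
translate([-495, 112, 0]) stool();
translate([1885, 112, 0]) stool();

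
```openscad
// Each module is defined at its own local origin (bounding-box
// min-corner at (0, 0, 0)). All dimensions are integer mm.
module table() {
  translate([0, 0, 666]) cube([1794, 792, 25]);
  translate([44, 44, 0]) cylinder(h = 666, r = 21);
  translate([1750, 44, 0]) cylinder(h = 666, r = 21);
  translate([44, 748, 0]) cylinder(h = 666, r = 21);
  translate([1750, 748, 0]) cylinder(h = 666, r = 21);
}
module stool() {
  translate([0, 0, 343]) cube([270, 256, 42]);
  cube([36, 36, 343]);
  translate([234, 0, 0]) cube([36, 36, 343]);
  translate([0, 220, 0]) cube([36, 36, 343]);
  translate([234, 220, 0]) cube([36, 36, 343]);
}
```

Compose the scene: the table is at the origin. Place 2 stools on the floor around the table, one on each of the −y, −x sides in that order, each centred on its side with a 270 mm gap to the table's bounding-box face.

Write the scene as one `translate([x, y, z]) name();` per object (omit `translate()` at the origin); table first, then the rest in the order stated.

table();
translate([762, -526, 0]) stool();
translate([-540, 268, 0]) stool();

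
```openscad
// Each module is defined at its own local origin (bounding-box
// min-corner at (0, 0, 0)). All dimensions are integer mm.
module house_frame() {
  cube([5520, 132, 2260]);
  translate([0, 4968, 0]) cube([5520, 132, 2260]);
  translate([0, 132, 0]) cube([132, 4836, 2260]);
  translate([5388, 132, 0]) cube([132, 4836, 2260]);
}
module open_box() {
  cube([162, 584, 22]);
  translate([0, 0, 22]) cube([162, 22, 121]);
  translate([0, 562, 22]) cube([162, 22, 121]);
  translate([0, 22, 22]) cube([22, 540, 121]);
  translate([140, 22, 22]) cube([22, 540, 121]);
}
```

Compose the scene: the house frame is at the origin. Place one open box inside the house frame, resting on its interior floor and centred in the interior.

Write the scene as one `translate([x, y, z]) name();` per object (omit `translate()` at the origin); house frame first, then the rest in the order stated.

house_frame();
translate([2679, 2258, 0]) open_box();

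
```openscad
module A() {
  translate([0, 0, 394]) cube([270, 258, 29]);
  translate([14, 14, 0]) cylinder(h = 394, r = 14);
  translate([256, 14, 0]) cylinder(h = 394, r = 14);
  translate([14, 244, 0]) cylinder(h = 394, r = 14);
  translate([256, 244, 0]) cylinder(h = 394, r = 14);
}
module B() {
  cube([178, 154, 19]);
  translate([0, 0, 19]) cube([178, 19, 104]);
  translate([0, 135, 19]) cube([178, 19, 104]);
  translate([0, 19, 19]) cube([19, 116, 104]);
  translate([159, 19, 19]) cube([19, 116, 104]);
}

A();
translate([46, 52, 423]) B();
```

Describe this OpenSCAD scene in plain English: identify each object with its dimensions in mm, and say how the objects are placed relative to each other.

A is a simple wooden stool: a rectangular seat 270 mm (x) by 258 mm (y), 29 mm thick, top face at z = 423 mm, on four round legs, each 28 mm in diameter. The legs rest on z = 0, each leg's axis is inset half a diameter from the nearest pair of seat edges (so the leg's bounding box is flush with the corner).

B is an open storage box with external size 178×154×123 mm and wall thickness 19 mm (the base is also 19 mm thick). The base covers the whole footprint; the four walls stand on the base, with the y-facing walls full-width and the x-facing walls fitting between their inner faces.

The open box is on top of the stool, centred.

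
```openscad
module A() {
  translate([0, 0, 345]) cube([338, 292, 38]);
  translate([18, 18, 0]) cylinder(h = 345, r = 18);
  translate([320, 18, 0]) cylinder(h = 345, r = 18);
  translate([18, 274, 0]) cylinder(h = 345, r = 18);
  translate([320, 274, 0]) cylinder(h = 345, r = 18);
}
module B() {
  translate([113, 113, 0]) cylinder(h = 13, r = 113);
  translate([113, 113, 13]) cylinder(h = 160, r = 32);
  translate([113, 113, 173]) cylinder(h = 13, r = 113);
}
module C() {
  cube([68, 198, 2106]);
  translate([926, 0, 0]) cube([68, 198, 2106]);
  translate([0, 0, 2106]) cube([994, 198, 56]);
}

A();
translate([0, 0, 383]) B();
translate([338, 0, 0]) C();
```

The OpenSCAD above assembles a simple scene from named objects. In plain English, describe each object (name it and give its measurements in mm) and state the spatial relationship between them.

A is a four-legged stool. The seat is a 338×292×38 mm slab whose top surface is at z = 383 mm; four round legs, each 36 mm in diameter, run from the floor (z = 0) to the underside of the seat, each leg's axis is inset half a diameter from the nearest pair of seat edges (so the leg's bounding box is flush with the corner).

B is a spool: two coaxial disc flanges of radius 113 mm and thickness 13 mm, joined by a core cylinder of radius 32 mm and height 160 mm. The lower flange rests on z = 0 and the three cylinders share a vertical axis.

C is a door frame. The clear opening is 858 mm wide and 2106 mm high. Two 68 mm wide jambs, 198 mm deep, stand either side of the opening from the floor to the top of the opening. A 56 mm thick head sits across the top of both jambs, spanning the full outside width of the frame.

The spool is on top of the stool. The door frame is against the stool's +x side, with their −y faces flush.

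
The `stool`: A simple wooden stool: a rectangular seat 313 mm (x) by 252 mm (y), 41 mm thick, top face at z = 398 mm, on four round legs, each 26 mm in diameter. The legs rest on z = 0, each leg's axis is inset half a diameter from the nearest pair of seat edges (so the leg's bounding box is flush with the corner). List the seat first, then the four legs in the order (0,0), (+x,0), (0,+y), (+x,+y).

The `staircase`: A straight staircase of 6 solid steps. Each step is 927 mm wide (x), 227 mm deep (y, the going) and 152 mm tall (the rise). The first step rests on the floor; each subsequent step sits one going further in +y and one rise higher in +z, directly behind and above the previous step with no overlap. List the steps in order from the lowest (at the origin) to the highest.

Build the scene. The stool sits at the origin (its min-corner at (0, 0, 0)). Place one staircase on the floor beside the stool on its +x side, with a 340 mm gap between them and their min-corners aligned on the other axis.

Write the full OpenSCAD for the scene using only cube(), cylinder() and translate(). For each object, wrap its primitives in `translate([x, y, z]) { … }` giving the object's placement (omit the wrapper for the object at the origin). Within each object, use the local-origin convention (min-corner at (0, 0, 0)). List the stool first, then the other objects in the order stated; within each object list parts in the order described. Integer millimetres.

translate([0, 0, 357]) cube([313, 252, 41]);
translate([13, 13, 0]) cylinder(h = 357, r = 13);
translate([300, 13, 0]) cylinder(h = 357, r = 13);
translate([13, 239, 0]) cylinder(h = 357, r = 13);
translate([300, 239, 0]) cylinder(h = 357, r = 13);
translate([653, 0, 0]) {
  cube([927, 227, 152]);
  translate([0, 227, 152]) cube([927, 227, 152]);
  translate([0, 454, 304]) cube([927, 227, 152]);
  translate([0, 681, 456]) cube([927, 227, 152]);
  translate([0, 908, 608]) cube([927, 227, 152]);
  translate([0, 1135, 760]) cube([927, 227, 152]);
}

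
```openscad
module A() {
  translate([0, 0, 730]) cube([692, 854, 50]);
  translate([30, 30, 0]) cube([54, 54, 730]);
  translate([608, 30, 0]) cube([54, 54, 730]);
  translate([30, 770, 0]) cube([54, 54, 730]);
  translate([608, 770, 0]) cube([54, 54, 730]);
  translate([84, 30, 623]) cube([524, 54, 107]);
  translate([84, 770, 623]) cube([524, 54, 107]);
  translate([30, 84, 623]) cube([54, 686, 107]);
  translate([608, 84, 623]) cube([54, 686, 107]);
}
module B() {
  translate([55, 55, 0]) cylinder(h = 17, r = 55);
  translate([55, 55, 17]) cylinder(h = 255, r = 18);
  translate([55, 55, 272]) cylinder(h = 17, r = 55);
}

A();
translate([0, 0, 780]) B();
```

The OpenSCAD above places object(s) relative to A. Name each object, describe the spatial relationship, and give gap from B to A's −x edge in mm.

The spool's min-x is at 0; the table's min-x is 0; gap = 0 mm.

A is a table. B is a spool. The spool is on top of the table. The gap from the spool to the table's −x edge is 0 mm.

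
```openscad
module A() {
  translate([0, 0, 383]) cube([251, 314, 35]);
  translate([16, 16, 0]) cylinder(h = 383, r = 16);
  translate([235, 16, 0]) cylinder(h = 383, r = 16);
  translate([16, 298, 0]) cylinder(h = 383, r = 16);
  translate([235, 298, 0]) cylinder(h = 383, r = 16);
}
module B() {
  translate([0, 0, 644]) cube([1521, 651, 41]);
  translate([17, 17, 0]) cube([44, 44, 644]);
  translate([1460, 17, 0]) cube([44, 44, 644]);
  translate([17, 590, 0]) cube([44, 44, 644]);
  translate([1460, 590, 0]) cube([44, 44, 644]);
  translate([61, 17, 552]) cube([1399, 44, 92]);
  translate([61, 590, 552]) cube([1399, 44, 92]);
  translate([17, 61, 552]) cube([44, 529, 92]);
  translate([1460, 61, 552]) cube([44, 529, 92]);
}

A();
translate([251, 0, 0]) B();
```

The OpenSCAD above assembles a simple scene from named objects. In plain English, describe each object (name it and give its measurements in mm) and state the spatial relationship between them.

A is a four-legged stool. The seat is 251×314 mm, 35 mm thick, top at z = 418 mm. It stands on four round legs, each 32 mm in diameter, from z = 0 to the seat underside, each leg's axis is inset half a diameter from the nearest pair of seat edges (so the leg's bounding box is flush with the corner).

B is a table with a 1521×651 mm rectangular top, 41 mm thick, top surface at z = 685 mm, supported by four 44×44 mm square legs, each inset 17 mm from the nearest pair of top edges, running from the floor. Four apron rails, 44 mm thick and 92 mm tall, run between adjacent legs with their top edges flush with the underside of the top and their outer faces flush with the legs' outer faces.

The table is against the stool's +x side, with their −y faces flush.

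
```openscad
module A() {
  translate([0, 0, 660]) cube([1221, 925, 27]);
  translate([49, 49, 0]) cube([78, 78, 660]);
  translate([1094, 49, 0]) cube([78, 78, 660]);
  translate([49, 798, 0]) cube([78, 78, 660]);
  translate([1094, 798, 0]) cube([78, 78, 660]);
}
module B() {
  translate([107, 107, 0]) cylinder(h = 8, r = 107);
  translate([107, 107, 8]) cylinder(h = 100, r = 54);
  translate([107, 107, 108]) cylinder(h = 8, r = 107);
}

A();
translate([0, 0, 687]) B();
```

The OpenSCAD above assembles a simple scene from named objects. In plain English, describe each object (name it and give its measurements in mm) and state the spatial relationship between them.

A is a table with a 1221×925 mm rectangular top, 27 mm thick, top surface at z = 687 mm, supported by four 78×78 mm square legs, each inset 49 mm from the nearest pair of top edges, running from the floor.

B is a spool: two coaxial disc flanges of radius 107 mm and thickness 8 mm, joined by a core cylinder of radius 54 mm and height 100 mm. The lower flange rests on z = 0 and the three cylinders share a vertical axis.

The spool is on top of the table.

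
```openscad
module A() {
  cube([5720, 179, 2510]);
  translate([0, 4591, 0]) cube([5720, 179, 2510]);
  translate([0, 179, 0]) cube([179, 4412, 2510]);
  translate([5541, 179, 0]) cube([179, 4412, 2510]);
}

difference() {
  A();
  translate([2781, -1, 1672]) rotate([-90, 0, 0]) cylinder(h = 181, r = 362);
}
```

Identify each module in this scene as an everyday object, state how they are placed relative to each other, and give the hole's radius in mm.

A is a house frame. The house frame has a circular hole through its front wall. The hole's radius is 362 mm.

The subtracted cylinder has r = 362 mm.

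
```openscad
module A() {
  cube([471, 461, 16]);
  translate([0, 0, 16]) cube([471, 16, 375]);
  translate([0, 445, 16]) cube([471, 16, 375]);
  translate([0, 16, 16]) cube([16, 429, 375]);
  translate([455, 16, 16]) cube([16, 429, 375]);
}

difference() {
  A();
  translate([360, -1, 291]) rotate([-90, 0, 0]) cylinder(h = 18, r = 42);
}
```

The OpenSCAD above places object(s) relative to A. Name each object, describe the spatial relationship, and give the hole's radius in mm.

A is an open box. The open box has a circular hole through its front wall. The hole's radius is 42 mm.

The subtracted cylinder has r = 42 mm.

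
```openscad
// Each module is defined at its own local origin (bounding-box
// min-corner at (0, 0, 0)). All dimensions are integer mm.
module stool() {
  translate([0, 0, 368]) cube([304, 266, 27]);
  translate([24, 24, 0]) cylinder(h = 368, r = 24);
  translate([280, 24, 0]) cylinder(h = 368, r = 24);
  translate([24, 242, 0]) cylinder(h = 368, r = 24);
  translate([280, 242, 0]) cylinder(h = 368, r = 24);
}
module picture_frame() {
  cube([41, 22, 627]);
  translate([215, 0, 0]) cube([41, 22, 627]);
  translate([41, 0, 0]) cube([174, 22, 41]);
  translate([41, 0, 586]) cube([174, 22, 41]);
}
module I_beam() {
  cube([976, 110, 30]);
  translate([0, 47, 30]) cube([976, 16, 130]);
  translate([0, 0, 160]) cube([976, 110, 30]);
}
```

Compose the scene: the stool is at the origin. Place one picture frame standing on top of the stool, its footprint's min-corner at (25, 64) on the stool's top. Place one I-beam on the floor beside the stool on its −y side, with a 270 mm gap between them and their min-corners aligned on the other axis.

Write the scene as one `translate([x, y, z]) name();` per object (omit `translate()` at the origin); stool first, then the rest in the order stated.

stool();
translate([25, 64, 395]) picture_frame();
translate([0, -380, 0]) I_beam();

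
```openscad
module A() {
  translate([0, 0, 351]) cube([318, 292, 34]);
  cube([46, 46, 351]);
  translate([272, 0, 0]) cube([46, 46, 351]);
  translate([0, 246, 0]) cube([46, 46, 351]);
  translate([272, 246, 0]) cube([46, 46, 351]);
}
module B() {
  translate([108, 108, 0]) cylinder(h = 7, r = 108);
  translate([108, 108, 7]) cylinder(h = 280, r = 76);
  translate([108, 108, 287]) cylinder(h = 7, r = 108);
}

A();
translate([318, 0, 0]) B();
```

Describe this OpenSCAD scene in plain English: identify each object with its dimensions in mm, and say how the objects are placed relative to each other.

A is a four-legged stool. The seat is 318×292 mm, 34 mm thick, top at z = 385 mm. It stands on four square legs, each 46×46 mm in cross-section, from z = 0 to the seat underside, each flush with a corner of the seat.

B is a spool: two coaxial disc flanges of radius 108 mm and thickness 7 mm, joined by a core cylinder of radius 76 mm and height 280 mm. The lower flange rests on z = 0 and the three cylinders share a vertical axis.

The spool is against the stool's +x side, with their −y faces flush.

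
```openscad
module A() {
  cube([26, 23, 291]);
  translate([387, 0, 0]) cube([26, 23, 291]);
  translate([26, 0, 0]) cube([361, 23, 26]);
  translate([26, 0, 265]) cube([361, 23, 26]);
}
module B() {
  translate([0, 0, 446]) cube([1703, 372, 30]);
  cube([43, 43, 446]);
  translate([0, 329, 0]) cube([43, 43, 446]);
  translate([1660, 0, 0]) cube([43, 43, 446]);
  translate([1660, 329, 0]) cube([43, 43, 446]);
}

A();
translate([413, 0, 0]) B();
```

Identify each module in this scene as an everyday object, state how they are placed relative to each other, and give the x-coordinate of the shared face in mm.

The picture frame's +x face and the bench's −x face are both at x = 413 mm.

A is a picture frame. B is a bench. The bench is against the picture frame's +x side, with their −y faces flush. The x-coordinate of the shared face is 413 mm.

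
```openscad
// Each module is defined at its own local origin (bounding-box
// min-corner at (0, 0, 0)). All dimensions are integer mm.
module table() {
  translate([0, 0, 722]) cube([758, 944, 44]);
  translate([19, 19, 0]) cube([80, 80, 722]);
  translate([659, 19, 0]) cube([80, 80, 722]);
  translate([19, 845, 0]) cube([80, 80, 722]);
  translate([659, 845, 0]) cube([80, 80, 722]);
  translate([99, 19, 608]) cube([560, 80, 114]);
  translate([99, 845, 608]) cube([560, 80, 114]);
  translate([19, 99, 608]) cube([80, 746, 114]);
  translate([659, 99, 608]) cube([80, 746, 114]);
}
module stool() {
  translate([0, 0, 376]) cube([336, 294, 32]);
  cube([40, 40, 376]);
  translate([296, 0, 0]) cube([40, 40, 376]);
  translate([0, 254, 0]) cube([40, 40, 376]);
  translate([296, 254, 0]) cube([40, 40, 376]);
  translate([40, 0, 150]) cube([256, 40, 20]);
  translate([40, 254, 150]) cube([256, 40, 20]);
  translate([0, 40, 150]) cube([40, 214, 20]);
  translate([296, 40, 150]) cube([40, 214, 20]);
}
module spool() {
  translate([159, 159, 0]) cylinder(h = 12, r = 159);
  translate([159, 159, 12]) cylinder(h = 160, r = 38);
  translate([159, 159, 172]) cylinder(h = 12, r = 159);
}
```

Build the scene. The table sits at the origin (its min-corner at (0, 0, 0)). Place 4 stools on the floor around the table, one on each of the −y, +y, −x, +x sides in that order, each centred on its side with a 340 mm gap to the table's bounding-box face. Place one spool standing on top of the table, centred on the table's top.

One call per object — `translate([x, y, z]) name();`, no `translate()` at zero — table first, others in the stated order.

table();
translate([211, -634, 0]) stool();
translate([211, 1284, 0]) stool();
translate([-676, 325, 0]) stool();
translate([1098, 325, 0]) stool();
translate([220, 313, 766]) spool();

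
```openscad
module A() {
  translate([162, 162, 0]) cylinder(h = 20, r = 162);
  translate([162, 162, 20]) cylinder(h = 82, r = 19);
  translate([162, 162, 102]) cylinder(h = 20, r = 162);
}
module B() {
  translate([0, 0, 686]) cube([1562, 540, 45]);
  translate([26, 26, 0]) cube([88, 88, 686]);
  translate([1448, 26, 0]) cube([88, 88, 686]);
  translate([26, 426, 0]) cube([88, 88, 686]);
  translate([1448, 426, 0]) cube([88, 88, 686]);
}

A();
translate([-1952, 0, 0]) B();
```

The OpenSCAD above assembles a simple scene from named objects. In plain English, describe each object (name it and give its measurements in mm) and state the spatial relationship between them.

A is a spool: two coaxial disc flanges of radius 162 mm and thickness 20 mm, joined by a core cylinder of radius 19 mm and height 82 mm. The lower flange rests on z = 0 and the three cylinders share a vertical axis.

B is a table with a 1562×540 mm rectangular top, 45 mm thick, top surface at z = 731 mm, supported by four 88×88 mm square legs, each inset 26 mm from the nearest pair of top edges, running from the floor.

The table is on the floor beside the spool on its −x side.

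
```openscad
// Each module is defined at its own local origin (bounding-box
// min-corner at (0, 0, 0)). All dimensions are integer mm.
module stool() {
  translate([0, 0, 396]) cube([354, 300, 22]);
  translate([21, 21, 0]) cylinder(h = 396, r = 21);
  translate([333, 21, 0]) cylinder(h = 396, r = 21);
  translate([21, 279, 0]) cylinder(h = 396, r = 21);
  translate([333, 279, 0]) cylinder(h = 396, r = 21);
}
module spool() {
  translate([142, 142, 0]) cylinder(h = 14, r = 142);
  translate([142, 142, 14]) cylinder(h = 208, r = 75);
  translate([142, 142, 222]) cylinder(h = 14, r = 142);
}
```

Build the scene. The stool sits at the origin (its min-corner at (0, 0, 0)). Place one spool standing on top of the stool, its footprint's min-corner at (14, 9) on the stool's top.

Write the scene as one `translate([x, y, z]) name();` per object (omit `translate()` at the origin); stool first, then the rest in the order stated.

stool();
translate([14, 9, 418]) spool();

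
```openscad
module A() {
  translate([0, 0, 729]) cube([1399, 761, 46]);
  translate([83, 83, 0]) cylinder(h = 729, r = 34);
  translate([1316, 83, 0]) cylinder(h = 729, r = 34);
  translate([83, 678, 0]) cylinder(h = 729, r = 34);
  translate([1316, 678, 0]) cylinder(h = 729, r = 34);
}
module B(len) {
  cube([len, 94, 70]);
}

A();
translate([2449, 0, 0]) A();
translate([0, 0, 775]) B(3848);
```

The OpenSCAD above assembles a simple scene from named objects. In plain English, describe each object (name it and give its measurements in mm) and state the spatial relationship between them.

A is a table with a 1399×761 mm rectangular top, 46 mm thick, top surface at z = 775 mm, supported by four round legs of 68 mm diameter, each leg's bounding box inset 49 mm from the nearest pair of top edges, running from the floor.

B is a rectangular beam 3848 mm long (x), 94 mm deep (y), 70 mm thick (z).

The beam spans the tops of two tables placed 1050 mm apart, resting at z = 775 mm.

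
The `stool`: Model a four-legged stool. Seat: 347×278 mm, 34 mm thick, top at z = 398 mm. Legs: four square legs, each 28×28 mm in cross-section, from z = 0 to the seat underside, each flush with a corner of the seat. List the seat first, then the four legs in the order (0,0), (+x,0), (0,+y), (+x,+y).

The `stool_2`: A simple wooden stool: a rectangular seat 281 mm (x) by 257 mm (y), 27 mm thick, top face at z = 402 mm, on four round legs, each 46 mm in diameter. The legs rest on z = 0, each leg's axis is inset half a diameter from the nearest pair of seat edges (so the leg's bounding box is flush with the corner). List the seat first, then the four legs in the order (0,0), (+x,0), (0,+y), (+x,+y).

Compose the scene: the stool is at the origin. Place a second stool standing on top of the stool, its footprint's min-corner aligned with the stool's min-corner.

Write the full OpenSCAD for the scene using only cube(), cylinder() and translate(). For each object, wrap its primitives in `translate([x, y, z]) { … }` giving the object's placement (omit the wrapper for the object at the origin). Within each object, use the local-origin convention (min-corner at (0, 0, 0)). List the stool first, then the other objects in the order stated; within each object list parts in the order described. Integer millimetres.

translate([0, 0, 364]) cube([347, 278, 34]);
cube([28, 28, 364]);
translate([319, 0, 0]) cube([28, 28, 364]);
translate([0, 250, 0]) cube([28, 28, 364]);
translate([319, 250, 0]) cube([28, 28, 364]);
translate([0, 0, 398]) {
  translate([0, 0, 375]) cube([281, 257, 27]);
  translate([23, 23, 0]) cylinder(h = 375, r = 23);
  translate([258, 23, 0]) cylinder(h = 375, r = 23);
  translate([23, 234, 0]) cylinder(h = 375, r = 23);
  translate([258, 234, 0]) cylinder(h = 375, r = 23);
}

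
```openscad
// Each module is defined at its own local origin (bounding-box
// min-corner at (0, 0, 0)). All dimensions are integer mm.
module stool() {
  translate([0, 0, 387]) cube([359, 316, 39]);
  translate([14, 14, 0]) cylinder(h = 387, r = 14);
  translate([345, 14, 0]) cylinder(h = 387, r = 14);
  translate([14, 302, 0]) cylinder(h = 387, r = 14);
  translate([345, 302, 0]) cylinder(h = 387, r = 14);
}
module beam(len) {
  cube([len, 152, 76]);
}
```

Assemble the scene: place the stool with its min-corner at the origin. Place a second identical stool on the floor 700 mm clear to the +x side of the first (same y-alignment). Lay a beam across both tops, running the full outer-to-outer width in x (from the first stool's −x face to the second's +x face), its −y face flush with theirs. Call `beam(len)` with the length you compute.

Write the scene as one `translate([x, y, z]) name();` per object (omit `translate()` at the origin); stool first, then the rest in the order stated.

stool();
translate([1059, 0, 0]) stool();
translate([0, 0, 426]) beam(1418);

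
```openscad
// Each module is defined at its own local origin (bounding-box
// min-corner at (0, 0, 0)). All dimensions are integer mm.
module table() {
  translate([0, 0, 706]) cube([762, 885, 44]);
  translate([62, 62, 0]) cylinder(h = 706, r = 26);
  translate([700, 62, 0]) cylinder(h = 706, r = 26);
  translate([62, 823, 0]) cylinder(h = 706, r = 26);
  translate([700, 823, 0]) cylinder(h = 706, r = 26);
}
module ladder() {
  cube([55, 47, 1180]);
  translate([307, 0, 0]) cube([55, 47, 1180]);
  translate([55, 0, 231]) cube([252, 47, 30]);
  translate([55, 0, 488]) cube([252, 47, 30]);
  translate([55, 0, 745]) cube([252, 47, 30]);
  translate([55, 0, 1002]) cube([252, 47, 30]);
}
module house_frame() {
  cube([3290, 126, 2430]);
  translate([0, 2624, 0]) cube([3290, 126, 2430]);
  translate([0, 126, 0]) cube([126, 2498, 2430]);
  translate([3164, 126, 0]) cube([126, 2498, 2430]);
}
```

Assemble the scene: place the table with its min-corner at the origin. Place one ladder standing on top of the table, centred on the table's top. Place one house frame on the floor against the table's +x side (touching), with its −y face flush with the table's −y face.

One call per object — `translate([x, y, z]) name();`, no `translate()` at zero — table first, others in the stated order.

table();
translate([200, 419, 750]) ladder();
translate([762, 0, 0]) house_frame();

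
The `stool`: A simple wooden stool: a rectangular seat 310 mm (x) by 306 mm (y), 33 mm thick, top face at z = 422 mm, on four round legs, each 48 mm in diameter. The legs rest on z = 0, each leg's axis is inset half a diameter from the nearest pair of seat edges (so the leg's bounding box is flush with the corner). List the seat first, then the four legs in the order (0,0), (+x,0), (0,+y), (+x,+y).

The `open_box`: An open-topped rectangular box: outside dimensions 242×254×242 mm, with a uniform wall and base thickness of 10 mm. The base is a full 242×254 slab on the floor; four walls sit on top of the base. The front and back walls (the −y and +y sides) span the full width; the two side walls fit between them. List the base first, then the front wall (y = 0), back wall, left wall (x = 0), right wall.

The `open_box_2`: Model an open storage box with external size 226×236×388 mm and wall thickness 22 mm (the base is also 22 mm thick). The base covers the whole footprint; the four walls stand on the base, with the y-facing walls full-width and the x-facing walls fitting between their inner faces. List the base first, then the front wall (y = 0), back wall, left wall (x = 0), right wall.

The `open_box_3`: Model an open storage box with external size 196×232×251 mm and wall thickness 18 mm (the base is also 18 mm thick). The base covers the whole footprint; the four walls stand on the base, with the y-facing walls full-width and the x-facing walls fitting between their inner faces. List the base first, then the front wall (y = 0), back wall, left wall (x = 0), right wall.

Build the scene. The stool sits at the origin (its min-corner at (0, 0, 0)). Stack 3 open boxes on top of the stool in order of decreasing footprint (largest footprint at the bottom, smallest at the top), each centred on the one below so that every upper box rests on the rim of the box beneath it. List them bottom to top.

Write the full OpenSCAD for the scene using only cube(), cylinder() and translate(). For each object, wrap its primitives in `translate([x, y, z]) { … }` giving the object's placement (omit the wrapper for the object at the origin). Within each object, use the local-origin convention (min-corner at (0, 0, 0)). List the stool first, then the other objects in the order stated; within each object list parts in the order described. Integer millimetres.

translate([0, 0, 389]) cube([310, 306, 33]);
translate([24, 24, 0]) cylinder(h = 389, r = 24);
translate([286, 24, 0]) cylinder(h = 389, r = 24);
translate([24, 282, 0]) cylinder(h = 389, r = 24);
translate([286, 282, 0]) cylinder(h = 389, r = 24);
translate([34, 26, 422]) {
  cube([242, 254, 10]);
  translate([0, 0, 10]) cube([242, 10, 232]);
  translate([0, 244, 10]) cube([242, 10, 232]);
  translate([0, 10, 10]) cube([10, 234, 232]);
  translate([232, 10, 10]) cube([10, 234, 232]);
}
translate([42, 35, 664]) {
  cube([226, 236, 22]);
  translate([0, 0, 22]) cube([226, 22, 366]);
  translate([0, 214, 22]) cube([226, 22, 366]);
  translate([0, 22, 22]) cube([22, 192, 366]);
  translate([204, 22, 22]) cube([22, 192, 366]);
}
translate([57, 37, 1052]) {
  cube([196, 232, 18]);
  translate([0, 0, 18]) cube([196, 18, 233]);
  translate([0, 214, 18]) cube([196, 18, 233]);
  translate([0, 18, 18]) cube([18, 196, 233]);
  translate([178, 18, 18]) cube([18, 196, 233]);
}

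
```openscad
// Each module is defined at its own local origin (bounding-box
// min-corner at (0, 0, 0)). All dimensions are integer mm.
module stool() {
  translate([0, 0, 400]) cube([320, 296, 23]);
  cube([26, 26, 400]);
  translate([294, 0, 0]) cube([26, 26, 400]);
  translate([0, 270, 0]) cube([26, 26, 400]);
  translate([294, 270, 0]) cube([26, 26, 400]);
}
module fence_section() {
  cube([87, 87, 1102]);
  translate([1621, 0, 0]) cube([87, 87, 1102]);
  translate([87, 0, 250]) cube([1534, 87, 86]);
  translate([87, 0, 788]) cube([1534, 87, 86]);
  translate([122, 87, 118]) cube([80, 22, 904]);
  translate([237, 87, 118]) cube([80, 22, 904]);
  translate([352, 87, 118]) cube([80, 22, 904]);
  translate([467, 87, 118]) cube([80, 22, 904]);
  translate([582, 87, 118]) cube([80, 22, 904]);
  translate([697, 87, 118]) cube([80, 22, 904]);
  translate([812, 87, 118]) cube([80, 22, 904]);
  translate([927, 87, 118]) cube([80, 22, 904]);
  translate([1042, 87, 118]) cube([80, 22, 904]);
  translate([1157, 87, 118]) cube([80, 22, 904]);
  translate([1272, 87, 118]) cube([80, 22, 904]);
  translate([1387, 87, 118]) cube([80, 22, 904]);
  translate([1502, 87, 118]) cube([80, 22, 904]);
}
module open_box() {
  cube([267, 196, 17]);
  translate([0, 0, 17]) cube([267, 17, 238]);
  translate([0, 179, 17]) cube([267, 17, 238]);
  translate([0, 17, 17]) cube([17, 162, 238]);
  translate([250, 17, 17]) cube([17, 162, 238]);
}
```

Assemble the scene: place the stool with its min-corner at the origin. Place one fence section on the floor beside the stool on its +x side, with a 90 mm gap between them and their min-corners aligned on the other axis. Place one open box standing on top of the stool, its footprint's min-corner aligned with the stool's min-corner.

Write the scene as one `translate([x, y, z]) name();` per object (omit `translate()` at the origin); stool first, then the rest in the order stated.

stool();
translate([410, 0, 0]) fence_section();
translate([0, 0, 423]) open_box();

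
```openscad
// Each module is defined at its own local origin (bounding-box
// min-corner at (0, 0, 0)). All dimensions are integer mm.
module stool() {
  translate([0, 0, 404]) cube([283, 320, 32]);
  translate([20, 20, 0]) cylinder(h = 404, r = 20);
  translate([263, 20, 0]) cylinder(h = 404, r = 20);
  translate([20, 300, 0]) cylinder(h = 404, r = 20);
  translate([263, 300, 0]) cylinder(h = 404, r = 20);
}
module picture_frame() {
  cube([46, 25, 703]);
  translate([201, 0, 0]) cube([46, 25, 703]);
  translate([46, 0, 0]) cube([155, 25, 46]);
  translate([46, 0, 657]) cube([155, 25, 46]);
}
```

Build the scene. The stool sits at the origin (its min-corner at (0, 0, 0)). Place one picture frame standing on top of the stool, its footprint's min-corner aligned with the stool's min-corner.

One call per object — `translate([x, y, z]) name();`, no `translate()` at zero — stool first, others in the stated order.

stool();
translate([0, 0, 436]) picture_frame();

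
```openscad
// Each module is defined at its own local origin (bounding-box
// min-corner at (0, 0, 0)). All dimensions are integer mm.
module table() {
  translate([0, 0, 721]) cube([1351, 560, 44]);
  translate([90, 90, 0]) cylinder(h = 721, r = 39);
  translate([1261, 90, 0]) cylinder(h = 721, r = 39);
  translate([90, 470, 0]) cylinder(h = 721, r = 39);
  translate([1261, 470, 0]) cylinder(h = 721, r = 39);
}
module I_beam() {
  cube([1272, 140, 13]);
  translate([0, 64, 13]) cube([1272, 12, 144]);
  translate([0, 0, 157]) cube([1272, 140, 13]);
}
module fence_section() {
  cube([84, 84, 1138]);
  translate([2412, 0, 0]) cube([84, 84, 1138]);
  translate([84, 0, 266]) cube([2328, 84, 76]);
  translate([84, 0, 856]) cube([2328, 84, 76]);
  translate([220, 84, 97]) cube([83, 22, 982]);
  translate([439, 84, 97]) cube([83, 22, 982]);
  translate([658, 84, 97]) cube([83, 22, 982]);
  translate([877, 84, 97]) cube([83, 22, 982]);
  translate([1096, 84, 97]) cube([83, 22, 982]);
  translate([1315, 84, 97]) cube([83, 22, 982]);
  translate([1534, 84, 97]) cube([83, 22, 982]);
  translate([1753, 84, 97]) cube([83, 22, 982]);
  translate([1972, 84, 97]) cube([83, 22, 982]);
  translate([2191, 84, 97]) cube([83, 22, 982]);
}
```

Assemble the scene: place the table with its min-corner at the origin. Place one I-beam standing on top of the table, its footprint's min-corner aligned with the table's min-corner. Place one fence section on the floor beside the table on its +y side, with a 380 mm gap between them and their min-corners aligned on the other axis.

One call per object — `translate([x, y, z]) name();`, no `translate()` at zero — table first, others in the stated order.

table();
translate([0, 0, 765]) I_beam();
translate([0, 940, 0]) fence_section();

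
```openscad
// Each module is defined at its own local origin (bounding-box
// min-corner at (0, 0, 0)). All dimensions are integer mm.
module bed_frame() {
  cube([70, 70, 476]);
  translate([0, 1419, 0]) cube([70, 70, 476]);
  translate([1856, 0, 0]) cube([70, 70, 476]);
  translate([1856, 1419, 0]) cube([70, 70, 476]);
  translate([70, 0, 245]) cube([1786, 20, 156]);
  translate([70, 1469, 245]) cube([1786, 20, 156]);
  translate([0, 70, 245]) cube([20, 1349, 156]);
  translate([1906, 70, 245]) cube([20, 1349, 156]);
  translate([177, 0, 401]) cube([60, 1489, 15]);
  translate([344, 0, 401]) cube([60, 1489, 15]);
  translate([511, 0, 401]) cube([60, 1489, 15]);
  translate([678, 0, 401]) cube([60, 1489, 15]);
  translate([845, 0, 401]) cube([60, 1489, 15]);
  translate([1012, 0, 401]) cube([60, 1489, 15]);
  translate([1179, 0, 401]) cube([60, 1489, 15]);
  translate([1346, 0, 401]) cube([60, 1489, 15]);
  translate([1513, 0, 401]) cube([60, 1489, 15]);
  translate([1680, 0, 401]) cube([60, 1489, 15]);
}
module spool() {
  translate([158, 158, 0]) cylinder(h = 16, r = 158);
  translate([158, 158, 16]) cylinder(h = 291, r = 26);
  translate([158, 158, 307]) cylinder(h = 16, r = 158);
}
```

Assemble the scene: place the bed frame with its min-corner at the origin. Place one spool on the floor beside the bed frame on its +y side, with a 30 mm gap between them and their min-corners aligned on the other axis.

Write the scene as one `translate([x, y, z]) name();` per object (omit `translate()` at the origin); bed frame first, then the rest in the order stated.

bed_frame();
translate([0, 1519, 0]) spool();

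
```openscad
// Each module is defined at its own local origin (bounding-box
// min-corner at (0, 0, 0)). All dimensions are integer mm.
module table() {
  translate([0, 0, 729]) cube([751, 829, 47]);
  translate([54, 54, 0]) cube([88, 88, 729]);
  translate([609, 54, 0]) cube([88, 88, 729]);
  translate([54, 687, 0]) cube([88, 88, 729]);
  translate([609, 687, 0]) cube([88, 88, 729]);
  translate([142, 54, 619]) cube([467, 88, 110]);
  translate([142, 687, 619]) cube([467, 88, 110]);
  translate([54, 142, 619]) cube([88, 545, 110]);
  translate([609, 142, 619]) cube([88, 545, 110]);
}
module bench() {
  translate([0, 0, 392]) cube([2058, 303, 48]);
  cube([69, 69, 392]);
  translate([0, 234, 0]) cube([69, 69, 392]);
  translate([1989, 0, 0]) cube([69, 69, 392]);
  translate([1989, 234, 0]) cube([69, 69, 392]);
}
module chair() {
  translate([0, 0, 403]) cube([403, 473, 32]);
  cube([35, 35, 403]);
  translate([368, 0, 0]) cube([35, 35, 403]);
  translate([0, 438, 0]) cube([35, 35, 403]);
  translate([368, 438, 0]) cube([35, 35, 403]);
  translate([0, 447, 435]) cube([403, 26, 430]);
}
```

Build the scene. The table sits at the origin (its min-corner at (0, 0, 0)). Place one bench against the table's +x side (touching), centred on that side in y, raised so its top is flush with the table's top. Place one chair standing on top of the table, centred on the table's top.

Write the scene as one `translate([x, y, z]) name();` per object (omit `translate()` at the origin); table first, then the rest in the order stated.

table();
translate([751, 263, 336]) bench();
translate([174, 178, 776]) chair();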